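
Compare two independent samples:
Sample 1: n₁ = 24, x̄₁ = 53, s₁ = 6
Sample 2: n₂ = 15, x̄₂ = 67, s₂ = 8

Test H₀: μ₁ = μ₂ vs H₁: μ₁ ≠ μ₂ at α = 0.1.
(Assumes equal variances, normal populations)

Answer: t = -6.2314, reject H₀

Derivation:
Pooled variance: s²_p = [23×6² + 14×8²]/(37) = 46.5946
s_p = 6.8260
SE = s_p×√(1/n₁ + 1/n₂) = 6.8260×√(1/24 + 1/15) = 2.2467
t = (x̄₁ - x̄₂)/SE = (53 - 67)/2.2467 = -6.2314
df = 37, t-critical = ±1.687
Decision: reject H₀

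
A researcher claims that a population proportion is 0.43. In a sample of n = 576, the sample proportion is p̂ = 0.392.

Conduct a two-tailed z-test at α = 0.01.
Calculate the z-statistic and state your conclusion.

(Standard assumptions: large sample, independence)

Answer: z = -1.8422, fail to reject H₀

Derivation:
H₀: p = 0.43, H₁: p ≠ 0.43
Standard error: SE = √(p₀(1-p₀)/n) = √(0.43×0.57/576) = 0.020628
z-statistic: z = (p̂ - p₀)/SE = (0.392 - 0.43)/0.020628 = -1.8422
Critical value: z_0.005 = ±2.576
p-value = 0.0654
Decision: fail to reject H₀ at α = 0.01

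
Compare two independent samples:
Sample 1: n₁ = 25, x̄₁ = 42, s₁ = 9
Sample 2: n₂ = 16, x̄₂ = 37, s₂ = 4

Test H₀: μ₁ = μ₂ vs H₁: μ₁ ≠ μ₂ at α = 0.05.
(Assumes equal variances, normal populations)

Answer: t = 2.0870, reject H₀

Derivation:
Pooled variance: s²_p = [24×9² + 15×4²]/(39) = 56.0000
s_p = 7.4833
SE = s_p×√(1/n₁ + 1/n₂) = 7.4833×√(1/25 + 1/16) = 2.3958
t = (x̄₁ - x̄₂)/SE = (42 - 37)/2.3958 = 2.0870
df = 39, t-critical = ±2.023
Decision: reject H₀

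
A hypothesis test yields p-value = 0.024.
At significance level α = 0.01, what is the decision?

Answer: fail to reject H₀

Derivation:
Compare p-value to α:
0.024 ≥ 0.01
Decision: fail to reject H₀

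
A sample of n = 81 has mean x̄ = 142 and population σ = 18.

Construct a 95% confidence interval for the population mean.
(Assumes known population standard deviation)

Confidence level: 95%, α = 0.05
z_0.025 = 1.960
SE = σ/√n = 18/√81 = 2.0000
Margin of error = 1.960 × 2.0000 = 3.9200
CI: x̄ ± margin = 142 ± 3.9200
CI: (138.0800, 145.9200)

Answer: (138.0800, 145.9200)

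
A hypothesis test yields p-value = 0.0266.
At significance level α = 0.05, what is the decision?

Answer: reject H₀

Derivation:
Compare p-value to α:
0.0266 < 0.05
Decision: reject H₀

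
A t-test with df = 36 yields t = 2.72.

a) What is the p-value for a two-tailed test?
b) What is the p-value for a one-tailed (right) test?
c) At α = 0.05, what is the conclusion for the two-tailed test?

Answer: a) 0.0100, b) 0.0050, c) reject H₀

Derivation:
Using t-distribution with df = 36:
a) Two-tailed: p = 2×P(T > 2.72) = 0.0100
b) One-tailed: p = P(T > 2.72) = 0.0050
c) 0.0100 < 0.05, reject H₀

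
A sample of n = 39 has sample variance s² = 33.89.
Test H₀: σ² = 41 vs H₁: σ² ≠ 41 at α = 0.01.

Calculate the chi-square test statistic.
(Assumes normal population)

df = n - 1 = 38
χ² = (n-1)s²/σ₀² = 38×33.89/41 = 31.4102
Critical values: χ²_{0.995,38} = 19.289, χ²_{0.005,38} = 64.181
Rejection region: χ² < 19.289 or χ² > 64.181
Decision: fail to reject H₀

Answer: χ² = 31.4102, fail to reject H₀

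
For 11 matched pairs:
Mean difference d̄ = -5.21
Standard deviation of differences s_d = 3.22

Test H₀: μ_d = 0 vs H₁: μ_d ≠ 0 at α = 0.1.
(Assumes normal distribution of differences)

Answer: t = -5.3662, reject H₀

Derivation:
df = n - 1 = 10
SE = s_d/√n = 3.22/√11 = 0.9709
t = d̄/SE = -5.21/0.9709 = -5.3662
Critical value: t_{0.05,10} = ±1.812
p-value ≈ 0.0003
Decision: reject H₀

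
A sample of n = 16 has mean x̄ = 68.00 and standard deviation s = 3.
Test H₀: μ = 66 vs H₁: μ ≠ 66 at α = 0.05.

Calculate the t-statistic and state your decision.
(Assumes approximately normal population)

df = n - 1 = 15
SE = s/√n = 3/√16 = 0.7500
t = (x̄ - μ₀)/SE = (68.00 - 66)/0.7500 = 2.6667
Critical value: t_{0.025,15} = ±2.131
p-value ≈ 0.0176
Decision: reject H₀

Answer: t = 2.6667, reject H₀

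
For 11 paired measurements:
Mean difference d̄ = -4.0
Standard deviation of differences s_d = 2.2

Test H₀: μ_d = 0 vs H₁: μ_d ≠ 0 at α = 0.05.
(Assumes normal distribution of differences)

Answer: t = -6.0305, reject H₀

Derivation:
df = n - 1 = 10
SE = s_d/√n = 2.2/√11 = 0.6633
t = d̄/SE = -4.0/0.6633 = -6.0305
Critical value: t_{0.025,10} = ±2.228
p-value ≈ 0.0001
Decision: reject H₀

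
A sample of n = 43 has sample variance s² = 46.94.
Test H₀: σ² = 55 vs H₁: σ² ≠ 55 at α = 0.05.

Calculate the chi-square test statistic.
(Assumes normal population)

df = n - 1 = 42
χ² = (n-1)s²/σ₀² = 42×46.94/55 = 35.8451
Critical values: χ²_{0.975,42} = 25.999, χ²_{0.025,42} = 61.777
Rejection region: χ² < 25.999 or χ² > 61.777
Decision: fail to reject H₀

Answer: χ² = 35.8451, fail to reject H₀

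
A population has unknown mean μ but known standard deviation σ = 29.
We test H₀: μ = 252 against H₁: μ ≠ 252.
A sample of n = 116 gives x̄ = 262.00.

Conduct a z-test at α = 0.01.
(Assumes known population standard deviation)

Standard error: SE = σ/√n = 29/√116 = 2.6926
z-statistic: z = (x̄ - μ₀)/SE = (262.00 - 252)/2.6926 = 3.7139
Critical value: ±2.576
p-value = 0.0002
Decision: reject H₀

Answer: z = 3.7139, reject H₀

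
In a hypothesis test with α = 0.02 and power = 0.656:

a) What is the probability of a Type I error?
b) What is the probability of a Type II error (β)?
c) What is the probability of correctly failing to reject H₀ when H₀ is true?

a) Type I error probability = α = 0.02
b) Power = P(reject H₀ | H₁ true) = 1 - β = 0.656, so Type II error probability = β = 1 - Power = 0.344
c) P(fail to reject H₀ | H₀ true) = 1 - α = 0.98

Answer: a) 0.02, b) 0.344, c) 0.98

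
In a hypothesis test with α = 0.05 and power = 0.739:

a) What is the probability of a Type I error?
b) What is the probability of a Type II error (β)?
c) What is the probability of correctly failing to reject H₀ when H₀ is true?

Answer: a) 0.05, b) 0.261, c) 0.95

Derivation:
a) Type I error probability = α = 0.05
b) Power = P(reject H₀ | H₁ true) = 1 - β = 0.739, so Type II error probability = β = 1 - Power = 0.261
c) P(fail to reject H₀ | H₀ true) = 1 - α = 0.95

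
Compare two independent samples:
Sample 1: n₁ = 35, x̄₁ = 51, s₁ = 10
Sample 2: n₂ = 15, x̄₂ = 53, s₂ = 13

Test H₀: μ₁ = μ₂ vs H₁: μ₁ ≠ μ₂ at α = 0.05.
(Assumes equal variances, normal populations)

Answer: t = -0.5913, fail to reject H₀

Derivation:
Pooled variance: s²_p = [34×10² + 14×13²]/(48) = 120.1250
s_p = 10.9602
SE = s_p×√(1/n₁ + 1/n₂) = 10.9602×√(1/35 + 1/15) = 3.3824
t = (x̄₁ - x̄₂)/SE = (51 - 53)/3.3824 = -0.5913
df = 48, t-critical = ±2.011
Decision: fail to reject H₀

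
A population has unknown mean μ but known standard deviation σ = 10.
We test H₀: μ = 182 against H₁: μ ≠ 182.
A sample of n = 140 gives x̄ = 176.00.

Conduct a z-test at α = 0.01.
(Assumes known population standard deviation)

Answer: z = -7.0989, reject H₀

Derivation:
Standard error: SE = σ/√n = 10/√140 = 0.8452
z-statistic: z = (x̄ - μ₀)/SE = (176.00 - 182)/0.8452 = -7.0989
Critical value: ±2.576
p-value < 0.0001
Decision: reject H₀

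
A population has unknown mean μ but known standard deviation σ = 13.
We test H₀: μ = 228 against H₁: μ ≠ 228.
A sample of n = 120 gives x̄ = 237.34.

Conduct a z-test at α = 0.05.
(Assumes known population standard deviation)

Answer: z = 7.8706, reject H₀

Derivation:
Standard error: SE = σ/√n = 13/√120 = 1.1867
z-statistic: z = (x̄ - μ₀)/SE = (237.34 - 228)/1.1867 = 7.8706
Critical value: ±1.960
p-value < 0.0001
Decision: reject H₀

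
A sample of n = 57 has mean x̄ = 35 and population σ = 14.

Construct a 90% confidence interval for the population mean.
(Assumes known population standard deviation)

Confidence level: 90%, α = 0.1
z_0.05 = 1.645
SE = σ/√n = 14/√57 = 1.8543
Margin of error = 1.645 × 1.8543 = 3.0503
CI: x̄ ± margin = 35 ± 3.0503
CI: (31.9497, 38.0503)

Answer: (31.9497, 38.0503)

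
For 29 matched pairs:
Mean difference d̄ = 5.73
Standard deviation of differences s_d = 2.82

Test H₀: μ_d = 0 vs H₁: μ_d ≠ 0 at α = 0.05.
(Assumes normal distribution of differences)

Answer: t = 10.9414, reject H₀

Derivation:
df = n - 1 = 28
SE = s_d/√n = 2.82/√29 = 0.5237
t = d̄/SE = 5.73/0.5237 = 10.9414
Critical value: t_{0.025,28} = ±2.048
p-value < 0.0001
Decision: reject H₀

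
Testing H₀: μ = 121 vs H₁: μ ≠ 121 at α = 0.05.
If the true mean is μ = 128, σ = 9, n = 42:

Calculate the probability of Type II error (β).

Answer: β ≈ 0.0010

Derivation:
SE = σ/√n = 9/√42 = 1.3887
Critical values: μ₀ ± z_0.025×SE = 121 ± 1.960×1.3887
Acceptance region: (118.2781, 123.7219)
Under H₁ (μ = 128): z_high = (123.7219 - 128)/1.3887 = -3.0807, z_low = (118.2781 - 128)/1.3887 = -7.0007
β = P(not reject | H₁) = Φ(-3.0807) - Φ(-7.0007) ≈ 0.0010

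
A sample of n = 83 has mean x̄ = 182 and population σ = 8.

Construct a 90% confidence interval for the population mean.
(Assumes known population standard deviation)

Answer: (180.5555, 183.4445)

Derivation:
Confidence level: 90%, α = 0.1
z_0.05 = 1.645
SE = σ/√n = 8/√83 = 0.8781
Margin of error = 1.645 × 0.8781 = 1.4445
CI: x̄ ± margin = 182 ± 1.4445
CI: (180.5555, 183.4445)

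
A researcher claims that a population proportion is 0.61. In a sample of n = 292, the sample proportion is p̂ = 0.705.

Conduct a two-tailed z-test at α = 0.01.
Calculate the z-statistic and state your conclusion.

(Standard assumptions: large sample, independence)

H₀: p = 0.61, H₁: p ≠ 0.61
Standard error: SE = √(p₀(1-p₀)/n) = √(0.61×0.39/292) = 0.028543
z-statistic: z = (p̂ - p₀)/SE = (0.705 - 0.61)/0.028543 = 3.3283
Critical value: z_0.005 = ±2.576
p-value = 0.0009
Decision: reject H₀ at α = 0.01

Answer: z = 3.3283, reject H₀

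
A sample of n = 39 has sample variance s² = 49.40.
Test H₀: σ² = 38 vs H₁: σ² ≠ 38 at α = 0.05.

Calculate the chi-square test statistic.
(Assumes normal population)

df = n - 1 = 38
χ² = (n-1)s²/σ₀² = 38×49.40/38 = 49.4000
Critical values: χ²_{0.975,38} = 22.878, χ²_{0.025,38} = 56.896
Rejection region: χ² < 22.878 or χ² > 56.896
Decision: fail to reject H₀

Answer: χ² = 49.4000, fail to reject H₀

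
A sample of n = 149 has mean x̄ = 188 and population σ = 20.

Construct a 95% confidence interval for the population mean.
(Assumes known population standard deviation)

Confidence level: 95%, α = 0.05
z_0.025 = 1.960
SE = σ/√n = 20/√149 = 1.6385
Margin of error = 1.960 × 1.6385 = 3.2115
CI: x̄ ± margin = 188 ± 3.2115
CI: (184.7885, 191.2115)

Answer: (184.7885, 191.2115)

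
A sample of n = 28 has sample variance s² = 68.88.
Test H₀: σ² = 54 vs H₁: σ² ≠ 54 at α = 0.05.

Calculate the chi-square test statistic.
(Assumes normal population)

Answer: χ² = 34.4400, fail to reject H₀

Derivation:
df = n - 1 = 27
χ² = (n-1)s²/σ₀² = 27×68.88/54 = 34.4400
Critical values: χ²_{0.975,27} = 14.573, χ²_{0.025,27} = 43.195
Rejection region: χ² < 14.573 or χ² > 43.195
Decision: fail to reject H₀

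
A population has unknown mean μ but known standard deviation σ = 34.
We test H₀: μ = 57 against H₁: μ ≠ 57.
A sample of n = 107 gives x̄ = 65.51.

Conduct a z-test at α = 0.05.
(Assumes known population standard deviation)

Answer: z = 2.5891, reject H₀

Derivation:
Standard error: SE = σ/√n = 34/√107 = 3.2869
z-statistic: z = (x̄ - μ₀)/SE = (65.51 - 57)/3.2869 = 2.5891
Critical value: ±1.960
p-value = 0.0096
Decision: reject H₀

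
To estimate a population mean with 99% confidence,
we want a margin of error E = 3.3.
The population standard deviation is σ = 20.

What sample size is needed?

Answer: n = 244

Derivation:
z_0.005 = 2.576
n = (z×σ/E)² = (2.576×20/3.3)²
n = 243.7383
Round up: n = 244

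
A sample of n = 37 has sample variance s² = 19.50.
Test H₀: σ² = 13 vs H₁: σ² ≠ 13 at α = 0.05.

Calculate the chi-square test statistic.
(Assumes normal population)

df = n - 1 = 36
χ² = (n-1)s²/σ₀² = 36×19.50/13 = 54.0000
Critical values: χ²_{0.975,36} = 21.336, χ²_{0.025,36} = 54.437
Rejection region: χ² < 21.336 or χ² > 54.437
Decision: fail to reject H₀

Answer: χ² = 54.0000, fail to reject H₀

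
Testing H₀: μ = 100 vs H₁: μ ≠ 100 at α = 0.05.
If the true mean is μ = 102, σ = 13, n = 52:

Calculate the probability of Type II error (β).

SE = σ/√n = 13/√52 = 1.8028
Critical values: μ₀ ± z_0.025×SE = 100 ± 1.960×1.8028
Acceptance region: (96.4665, 103.5335)
Under H₁ (μ = 102): z_high = (103.5335 - 102)/1.8028 = 0.8506, z_low = (96.4665 - 102)/1.8028 = -3.0694
β = P(not reject | H₁) = Φ(0.8506) - Φ(-3.0694) ≈ 0.8014

Answer: β ≈ 0.8014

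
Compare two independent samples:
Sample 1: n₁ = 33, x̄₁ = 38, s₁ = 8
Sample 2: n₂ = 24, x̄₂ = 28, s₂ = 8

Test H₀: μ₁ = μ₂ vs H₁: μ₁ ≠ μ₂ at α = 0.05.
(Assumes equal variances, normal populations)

Pooled variance: s²_p = [32×8² + 23×8²]/(55) = 64.0000
s_p = 8.0000
SE = s_p×√(1/n₁ + 1/n₂) = 8.0000×√(1/33 + 1/24) = 2.1462
t = (x̄₁ - x̄₂)/SE = (38 - 28)/2.1462 = 4.6594
df = 55, t-critical = ±2.004
Decision: reject H₀

Answer: t = 4.6594, reject H₀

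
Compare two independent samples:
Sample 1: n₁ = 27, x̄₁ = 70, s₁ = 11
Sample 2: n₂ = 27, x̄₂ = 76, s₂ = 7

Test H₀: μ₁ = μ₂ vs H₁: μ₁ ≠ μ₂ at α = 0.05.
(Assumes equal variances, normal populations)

Pooled variance: s²_p = [26×11² + 26×7²]/(52) = 85.0000
s_p = 9.2195
SE = s_p×√(1/n₁ + 1/n₂) = 9.2195×√(1/27 + 1/27) = 2.5092
t = (x̄₁ - x̄₂)/SE = (70 - 76)/2.5092 = -2.3912
df = 52, t-critical = ±2.007
Decision: reject H₀

Answer: t = -2.3912, reject H₀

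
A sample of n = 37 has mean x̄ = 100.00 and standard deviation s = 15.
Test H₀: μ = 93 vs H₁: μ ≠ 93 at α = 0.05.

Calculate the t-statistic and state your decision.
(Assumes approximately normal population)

df = n - 1 = 36
SE = s/√n = 15/√37 = 2.4660
t = (x̄ - μ₀)/SE = (100.00 - 93)/2.4660 = 2.8386
Critical value: t_{0.025,36} = ±2.028
p-value ≈ 0.0074
Decision: reject H₀

Answer: t = 2.8386, reject H₀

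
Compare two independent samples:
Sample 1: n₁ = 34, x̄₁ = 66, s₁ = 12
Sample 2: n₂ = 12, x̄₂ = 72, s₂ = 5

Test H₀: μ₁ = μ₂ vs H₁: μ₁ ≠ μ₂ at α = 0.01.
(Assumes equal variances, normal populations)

Answer: t = -1.6718, fail to reject H₀

Derivation:
Pooled variance: s²_p = [33×12² + 11×5²]/(44) = 114.2500
s_p = 10.6888
SE = s_p×√(1/n₁ + 1/n₂) = 10.6888×√(1/34 + 1/12) = 3.5890
t = (x̄₁ - x̄₂)/SE = (66 - 72)/3.5890 = -1.6718
df = 44, t-critical = ±2.692
Decision: fail to reject H₀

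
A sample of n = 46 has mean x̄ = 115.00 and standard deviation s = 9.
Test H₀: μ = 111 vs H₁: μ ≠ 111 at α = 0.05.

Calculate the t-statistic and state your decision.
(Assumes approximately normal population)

Answer: t = 3.0143, reject H₀

Derivation:
df = n - 1 = 45
SE = s/√n = 9/√46 = 1.3270
t = (x̄ - μ₀)/SE = (115.00 - 111)/1.3270 = 3.0143
Critical value: t_{0.025,45} = ±2.014
p-value ≈ 0.0042
Decision: reject H₀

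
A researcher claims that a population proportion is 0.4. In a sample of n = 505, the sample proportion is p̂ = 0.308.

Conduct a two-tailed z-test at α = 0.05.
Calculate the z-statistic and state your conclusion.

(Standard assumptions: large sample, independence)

H₀: p = 0.4, H₁: p ≠ 0.4
Standard error: SE = √(p₀(1-p₀)/n) = √(0.4×0.6/505) = 0.021800
z-statistic: z = (p̂ - p₀)/SE = (0.308 - 0.4)/0.021800 = -4.2202
Critical value: z_0.025 = ±1.960
p-value < 0.0001
Decision: reject H₀ at α = 0.05

Answer: z = -4.2202, reject H₀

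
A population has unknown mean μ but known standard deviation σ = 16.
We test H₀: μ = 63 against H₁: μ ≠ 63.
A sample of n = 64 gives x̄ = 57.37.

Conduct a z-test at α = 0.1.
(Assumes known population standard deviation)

Answer: z = -2.8150, reject H₀

Derivation:
Standard error: SE = σ/√n = 16/√64 = 2.0000
z-statistic: z = (x̄ - μ₀)/SE = (57.37 - 63)/2.0000 = -2.8150
Critical value: ±1.645
p-value = 0.0049
Decision: reject H₀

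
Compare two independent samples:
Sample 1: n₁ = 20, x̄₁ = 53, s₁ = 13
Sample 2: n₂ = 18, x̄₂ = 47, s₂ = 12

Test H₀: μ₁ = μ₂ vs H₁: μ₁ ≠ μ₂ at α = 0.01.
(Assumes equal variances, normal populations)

Pooled variance: s²_p = [19×13² + 17×12²]/(36) = 157.1944
s_p = 12.5377
SE = s_p×√(1/n₁ + 1/n₂) = 12.5377×√(1/20 + 1/18) = 4.0734
t = (x̄₁ - x̄₂)/SE = (53 - 47)/4.0734 = 1.4730
df = 36, t-critical = ±2.719
Decision: fail to reject H₀

Answer: t = 1.4730, fail to reject H₀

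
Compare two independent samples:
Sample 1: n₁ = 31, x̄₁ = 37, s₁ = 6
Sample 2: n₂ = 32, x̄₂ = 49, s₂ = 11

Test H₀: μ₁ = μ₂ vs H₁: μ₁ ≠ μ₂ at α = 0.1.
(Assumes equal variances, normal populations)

Answer: t = -5.3507, reject H₀

Derivation:
Pooled variance: s²_p = [30×6² + 31×11²]/(61) = 79.1967
s_p = 8.8993
SE = s_p×√(1/n₁ + 1/n₂) = 8.8993×√(1/31 + 1/32) = 2.2427
t = (x̄₁ - x̄₂)/SE = (37 - 49)/2.2427 = -5.3507
df = 61, t-critical = ±1.670
Decision: reject H₀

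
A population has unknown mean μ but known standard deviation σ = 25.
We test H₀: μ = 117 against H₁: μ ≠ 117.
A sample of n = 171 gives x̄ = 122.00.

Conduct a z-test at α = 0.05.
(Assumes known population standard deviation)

Standard error: SE = σ/√n = 25/√171 = 1.9118
z-statistic: z = (x̄ - μ₀)/SE = (122.00 - 117)/1.9118 = 2.6153
Critical value: ±1.960
p-value = 0.0089
Decision: reject H₀

Answer: z = 2.6153, reject H₀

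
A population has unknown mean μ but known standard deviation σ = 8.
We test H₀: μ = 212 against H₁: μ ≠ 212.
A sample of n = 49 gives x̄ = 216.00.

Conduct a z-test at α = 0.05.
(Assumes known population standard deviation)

Standard error: SE = σ/√n = 8/√49 = 1.1429
z-statistic: z = (x̄ - μ₀)/SE = (216.00 - 212)/1.1429 = 3.4999
Critical value: ±1.960
p-value = 0.0005
Decision: reject H₀

Answer: z = 3.4999, reject H₀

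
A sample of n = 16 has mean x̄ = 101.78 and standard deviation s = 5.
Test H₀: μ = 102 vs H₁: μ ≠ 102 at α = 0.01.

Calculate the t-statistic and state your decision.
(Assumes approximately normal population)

Answer: t = -0.1760, fail to reject H₀

Derivation:
df = n - 1 = 15
SE = s/√n = 5/√16 = 1.2500
t = (x̄ - μ₀)/SE = (101.78 - 102)/1.2500 = -0.1760
Critical value: t_{0.005,15} = ±2.947
p-value ≈ 0.8626
Decision: fail to reject H₀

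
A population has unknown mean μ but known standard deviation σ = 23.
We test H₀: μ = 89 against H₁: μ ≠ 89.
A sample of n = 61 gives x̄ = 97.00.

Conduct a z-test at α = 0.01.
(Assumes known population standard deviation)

Answer: z = 2.7167, reject H₀

Derivation:
Standard error: SE = σ/√n = 23/√61 = 2.9448
z-statistic: z = (x̄ - μ₀)/SE = (97.00 - 89)/2.9448 = 2.7167
Critical value: ±2.576
p-value = 0.0066
Decision: reject H₀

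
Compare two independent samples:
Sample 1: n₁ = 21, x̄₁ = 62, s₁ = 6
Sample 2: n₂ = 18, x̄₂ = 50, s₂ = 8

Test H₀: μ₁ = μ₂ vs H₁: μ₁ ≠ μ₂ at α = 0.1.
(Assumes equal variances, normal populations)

Pooled variance: s²_p = [20×6² + 17×8²]/(37) = 48.8649
s_p = 6.9903
SE = s_p×√(1/n₁ + 1/n₂) = 6.9903×√(1/21 + 1/18) = 2.2453
t = (x̄₁ - x̄₂)/SE = (62 - 50)/2.2453 = 5.3445
df = 37, t-critical = ±1.687
Decision: reject H₀

Answer: t = 5.3445, reject H₀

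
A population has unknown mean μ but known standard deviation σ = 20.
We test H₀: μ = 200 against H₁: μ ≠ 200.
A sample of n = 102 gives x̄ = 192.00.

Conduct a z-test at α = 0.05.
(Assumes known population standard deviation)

Standard error: SE = σ/√n = 20/√102 = 1.9803
z-statistic: z = (x̄ - μ₀)/SE = (192.00 - 200)/1.9803 = -4.0398
Critical value: ±1.960
p-value = 0.0001
Decision: reject H₀

Answer: z = -4.0398, reject H₀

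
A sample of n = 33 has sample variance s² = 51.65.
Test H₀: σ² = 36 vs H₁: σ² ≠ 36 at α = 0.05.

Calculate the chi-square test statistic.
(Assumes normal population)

df = n - 1 = 32
χ² = (n-1)s²/σ₀² = 32×51.65/36 = 45.9111
Critical values: χ²_{0.975,32} = 18.291, χ²_{0.025,32} = 49.480
Rejection region: χ² < 18.291 or χ² > 49.480
Decision: fail to reject H₀

Answer: χ² = 45.9111, fail to reject H₀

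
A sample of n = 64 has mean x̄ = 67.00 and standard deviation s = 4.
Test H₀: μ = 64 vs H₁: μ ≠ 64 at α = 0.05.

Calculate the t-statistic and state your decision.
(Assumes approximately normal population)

Answer: t = 6.0000, reject H₀

Derivation:
df = n - 1 = 63
SE = s/√n = 4/√64 = 0.5000
t = (x̄ - μ₀)/SE = (67.00 - 64)/0.5000 = 6.0000
Critical value: t_{0.025,63} = ±1.998
p-value < 0.0001
Decision: reject H₀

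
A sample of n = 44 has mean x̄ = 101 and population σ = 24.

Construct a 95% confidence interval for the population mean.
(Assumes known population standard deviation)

Confidence level: 95%, α = 0.05
z_0.025 = 1.960
SE = σ/√n = 24/√44 = 3.6181
Margin of error = 1.960 × 3.6181 = 7.0915
CI: x̄ ± margin = 101 ± 7.0915
CI: (93.9085, 108.0915)

Answer: (93.9085, 108.0915)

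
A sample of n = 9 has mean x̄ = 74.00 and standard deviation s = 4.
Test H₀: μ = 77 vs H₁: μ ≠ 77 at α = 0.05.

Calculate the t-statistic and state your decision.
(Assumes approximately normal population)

Answer: t = -2.2501, fail to reject H₀

Derivation:
df = n - 1 = 8
SE = s/√n = 4/√9 = 1.3333
t = (x̄ - μ₀)/SE = (74.00 - 77)/1.3333 = -2.2501
Critical value: t_{0.025,8} = ±2.306
p-value ≈ 0.0546
Decision: fail to reject H₀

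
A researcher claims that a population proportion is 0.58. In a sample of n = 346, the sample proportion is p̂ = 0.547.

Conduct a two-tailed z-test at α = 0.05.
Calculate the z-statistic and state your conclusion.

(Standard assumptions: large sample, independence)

Answer: z = -1.2437, fail to reject H₀

Derivation:
H₀: p = 0.58, H₁: p ≠ 0.58
Standard error: SE = √(p₀(1-p₀)/n) = √(0.58×0.42/346) = 0.026534
z-statistic: z = (p̂ - p₀)/SE = (0.547 - 0.58)/0.026534 = -1.2437
Critical value: z_0.025 = ±1.960
p-value = 0.2136
Decision: fail to reject H₀ at α = 0.05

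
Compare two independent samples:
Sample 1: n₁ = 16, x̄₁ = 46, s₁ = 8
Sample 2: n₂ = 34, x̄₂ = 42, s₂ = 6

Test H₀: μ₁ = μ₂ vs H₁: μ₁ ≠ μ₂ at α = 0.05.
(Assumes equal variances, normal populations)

Answer: t = 1.9723, fail to reject H₀

Derivation:
Pooled variance: s²_p = [15×8² + 33×6²]/(48) = 44.7500
s_p = 6.6895
SE = s_p×√(1/n₁ + 1/n₂) = 6.6895×√(1/16 + 1/34) = 2.0281
t = (x̄₁ - x̄₂)/SE = (46 - 42)/2.0281 = 1.9723
df = 48, t-critical = ±2.011
Decision: fail to reject H₀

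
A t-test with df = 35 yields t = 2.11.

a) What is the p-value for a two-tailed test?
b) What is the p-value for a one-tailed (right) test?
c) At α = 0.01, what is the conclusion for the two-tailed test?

Answer: a) 0.0421, b) 0.0210, c) fail to reject H₀

Derivation:
Using t-distribution with df = 35:
a) Two-tailed: p = 2×P(T > 2.11) = 0.0421
b) One-tailed: p = P(T > 2.11) = 0.0210
c) 0.0421 ≥ 0.01, fail to reject H₀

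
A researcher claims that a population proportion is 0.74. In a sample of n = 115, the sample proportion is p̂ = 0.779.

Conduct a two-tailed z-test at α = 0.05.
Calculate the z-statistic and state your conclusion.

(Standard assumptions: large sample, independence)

Answer: z = 0.9535, fail to reject H₀

Derivation:
H₀: p = 0.74, H₁: p ≠ 0.74
Standard error: SE = √(p₀(1-p₀)/n) = √(0.74×0.26/115) = 0.040903
z-statistic: z = (p̂ - p₀)/SE = (0.779 - 0.74)/0.040903 = 0.9535
Critical value: z_0.025 = ±1.960
p-value = 0.3403
Decision: fail to reject H₀ at α = 0.05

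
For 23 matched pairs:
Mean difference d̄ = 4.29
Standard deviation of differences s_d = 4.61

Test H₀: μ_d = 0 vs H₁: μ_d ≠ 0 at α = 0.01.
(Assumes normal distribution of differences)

Answer: t = 4.4627, reject H₀

Derivation:
df = n - 1 = 22
SE = s_d/√n = 4.61/√23 = 0.9613
t = d̄/SE = 4.29/0.9613 = 4.4627
Critical value: t_{0.005,22} = ±2.819
p-value ≈ 0.0002
Decision: reject H₀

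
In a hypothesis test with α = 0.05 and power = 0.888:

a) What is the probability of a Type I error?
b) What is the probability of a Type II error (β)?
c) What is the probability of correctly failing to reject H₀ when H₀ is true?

a) Type I error probability = α = 0.05
b) Power = P(reject H₀ | H₁ true) = 1 - β = 0.888, so Type II error probability = β = 1 - Power = 0.112
c) P(fail to reject H₀ | H₀ true) = 1 - α = 0.95

Answer: a) 0.05, b) 0.112, c) 0.95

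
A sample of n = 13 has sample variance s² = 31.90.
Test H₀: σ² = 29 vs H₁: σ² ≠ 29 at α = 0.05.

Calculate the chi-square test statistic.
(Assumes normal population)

Answer: χ² = 13.2000, fail to reject H₀

Derivation:
df = n - 1 = 12
χ² = (n-1)s²/σ₀² = 12×31.90/29 = 13.2000
Critical values: χ²_{0.975,12} = 4.404, χ²_{0.025,12} = 23.337
Rejection region: χ² < 4.404 or χ² > 23.337
Decision: fail to reject H₀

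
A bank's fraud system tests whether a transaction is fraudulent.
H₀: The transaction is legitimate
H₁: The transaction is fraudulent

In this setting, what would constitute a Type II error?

Type I error (α): Rejecting H₀ when H₀ is true
Type II error (β): Failing to reject H₀ when H₁ is true

Answer: Allowing a fraudulent transaction to go through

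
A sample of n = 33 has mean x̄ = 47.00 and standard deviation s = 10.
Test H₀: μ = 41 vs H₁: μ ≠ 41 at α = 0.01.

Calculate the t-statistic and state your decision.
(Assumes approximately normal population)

df = n - 1 = 32
SE = s/√n = 10/√33 = 1.7408
t = (x̄ - μ₀)/SE = (47.00 - 41)/1.7408 = 3.4467
Critical value: t_{0.005,32} = ±2.738
p-value ≈ 0.0016
Decision: reject H₀

Answer: t = 3.4467, reject H₀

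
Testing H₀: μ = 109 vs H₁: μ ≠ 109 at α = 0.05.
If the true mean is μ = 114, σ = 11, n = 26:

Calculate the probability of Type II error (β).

SE = σ/√n = 11/√26 = 2.1573
Critical values: μ₀ ± z_0.025×SE = 109 ± 1.960×2.1573
Acceptance region: (104.7717, 113.2283)
Under H₁ (μ = 114): z_high = (113.2283 - 114)/2.1573 = -0.3577, z_low = (104.7717 - 114)/2.1573 = -4.2777
β = P(not reject | H₁) = Φ(-0.3577) - Φ(-4.2777) ≈ 0.3603

Answer: β ≈ 0.3603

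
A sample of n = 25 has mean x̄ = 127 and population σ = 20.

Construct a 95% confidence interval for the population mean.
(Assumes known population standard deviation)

Confidence level: 95%, α = 0.05
z_0.025 = 1.960
SE = σ/√n = 20/√25 = 4.0000
Margin of error = 1.960 × 4.0000 = 7.8400
CI: x̄ ± margin = 127 ± 7.8400
CI: (119.1600, 134.8400)

Answer: (119.1600, 134.8400)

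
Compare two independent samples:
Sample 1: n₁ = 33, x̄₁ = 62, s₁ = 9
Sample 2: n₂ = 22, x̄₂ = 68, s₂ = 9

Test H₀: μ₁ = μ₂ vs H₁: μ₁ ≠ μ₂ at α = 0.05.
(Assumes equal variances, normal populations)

Answer: t = -2.4221, reject H₀

Derivation:
Pooled variance: s²_p = [32×9² + 21×9²]/(53) = 81.0000
s_p = 9.0000
SE = s_p×√(1/n₁ + 1/n₂) = 9.0000×√(1/33 + 1/22) = 2.4772
t = (x̄₁ - x̄₂)/SE = (62 - 68)/2.4772 = -2.4221
df = 53, t-critical = ±2.006
Decision: reject H₀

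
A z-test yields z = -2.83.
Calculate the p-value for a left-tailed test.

Answer: p-value ≈ 0.0023

Derivation:
For z = -2.83:
p = P(Z < -2.83) = Φ(-2.83) = 0.0023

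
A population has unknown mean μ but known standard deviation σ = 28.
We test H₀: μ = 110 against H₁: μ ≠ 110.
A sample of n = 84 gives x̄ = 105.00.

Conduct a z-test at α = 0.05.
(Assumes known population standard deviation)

Standard error: SE = σ/√n = 28/√84 = 3.0551
z-statistic: z = (x̄ - μ₀)/SE = (105.00 - 110)/3.0551 = -1.6366
Critical value: ±1.960
p-value = 0.1017
Decision: fail to reject H₀

Answer: z = -1.6366, fail to reject H₀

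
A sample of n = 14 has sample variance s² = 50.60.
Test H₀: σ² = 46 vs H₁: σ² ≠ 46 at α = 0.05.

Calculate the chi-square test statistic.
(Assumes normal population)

df = n - 1 = 13
χ² = (n-1)s²/σ₀² = 13×50.60/46 = 14.3000
Critical values: χ²_{0.975,13} = 5.009, χ²_{0.025,13} = 24.736
Rejection region: χ² < 5.009 or χ² > 24.736
Decision: fail to reject H₀

Answer: χ² = 14.3000, fail to reject H₀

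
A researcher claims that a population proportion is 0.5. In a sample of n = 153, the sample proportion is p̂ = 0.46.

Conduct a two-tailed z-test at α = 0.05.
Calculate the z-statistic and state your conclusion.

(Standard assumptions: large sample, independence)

H₀: p = 0.5, H₁: p ≠ 0.5
Standard error: SE = √(p₀(1-p₀)/n) = √(0.5×0.5/153) = 0.040423
z-statistic: z = (p̂ - p₀)/SE = (0.46 - 0.5)/0.040423 = -0.9895
Critical value: z_0.025 = ±1.960
p-value = 0.3224
Decision: fail to reject H₀ at α = 0.05

Answer: z = -0.9895, fail to reject H₀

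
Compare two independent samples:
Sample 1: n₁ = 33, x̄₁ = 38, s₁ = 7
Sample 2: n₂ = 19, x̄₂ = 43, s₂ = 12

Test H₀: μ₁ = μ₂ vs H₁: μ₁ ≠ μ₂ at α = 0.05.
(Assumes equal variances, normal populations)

Answer: t = -1.9035, fail to reject H₀

Derivation:
Pooled variance: s²_p = [32×7² + 18×12²]/(50) = 83.2000
s_p = 9.1214
SE = s_p×√(1/n₁ + 1/n₂) = 9.1214×√(1/33 + 1/19) = 2.6268
t = (x̄₁ - x̄₂)/SE = (38 - 43)/2.6268 = -1.9035
df = 50, t-critical = ±2.009
Decision: fail to reject H₀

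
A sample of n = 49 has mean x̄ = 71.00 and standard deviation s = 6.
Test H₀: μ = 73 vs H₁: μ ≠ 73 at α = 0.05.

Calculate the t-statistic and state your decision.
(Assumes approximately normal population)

df = n - 1 = 48
SE = s/√n = 6/√49 = 0.8571
t = (x̄ - μ₀)/SE = (71.00 - 73)/0.8571 = -2.3335
Critical value: t_{0.025,48} = ±2.011
p-value ≈ 0.0239
Decision: reject H₀

Answer: t = -2.3335, reject H₀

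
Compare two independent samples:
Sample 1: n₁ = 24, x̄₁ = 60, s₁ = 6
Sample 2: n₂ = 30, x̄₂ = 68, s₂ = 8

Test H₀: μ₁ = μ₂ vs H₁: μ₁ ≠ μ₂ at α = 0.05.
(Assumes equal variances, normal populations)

Pooled variance: s²_p = [23×6² + 29×8²]/(52) = 51.6154
s_p = 7.1844
SE = s_p×√(1/n₁ + 1/n₂) = 7.1844×√(1/24 + 1/30) = 1.9675
t = (x̄₁ - x̄₂)/SE = (60 - 68)/1.9675 = -4.0661
df = 52, t-critical = ±2.007
Decision: reject H₀

Answer: t = -4.0661, reject H₀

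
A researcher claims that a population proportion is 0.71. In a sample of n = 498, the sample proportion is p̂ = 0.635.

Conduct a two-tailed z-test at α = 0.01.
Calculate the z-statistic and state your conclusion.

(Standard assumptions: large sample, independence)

Answer: z = -3.6884, reject H₀

Derivation:
H₀: p = 0.71, H₁: p ≠ 0.71
Standard error: SE = √(p₀(1-p₀)/n) = √(0.71×0.29/498) = 0.020334
z-statistic: z = (p̂ - p₀)/SE = (0.635 - 0.71)/0.020334 = -3.6884
Critical value: z_0.005 = ±2.576
p-value = 0.0002
Decision: reject H₀ at α = 0.01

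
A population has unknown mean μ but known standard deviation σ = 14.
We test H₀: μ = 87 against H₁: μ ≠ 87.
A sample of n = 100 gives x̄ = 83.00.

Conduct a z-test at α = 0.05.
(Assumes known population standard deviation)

Standard error: SE = σ/√n = 14/√100 = 1.4000
z-statistic: z = (x̄ - μ₀)/SE = (83.00 - 87)/1.4000 = -2.8571
Critical value: ±1.960
p-value = 0.0043
Decision: reject H₀

Answer: z = -2.8571, reject H₀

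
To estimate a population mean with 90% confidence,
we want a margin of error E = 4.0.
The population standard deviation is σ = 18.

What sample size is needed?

z_0.05 = 1.645
n = (z×σ/E)² = (1.645×18/4.0)²
n = 54.7970
Round up: n = 55

Answer: n = 55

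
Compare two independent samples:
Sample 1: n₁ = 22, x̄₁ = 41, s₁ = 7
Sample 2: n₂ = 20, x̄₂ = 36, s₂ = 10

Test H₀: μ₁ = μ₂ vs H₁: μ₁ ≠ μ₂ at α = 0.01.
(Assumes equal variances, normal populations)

Answer: t = 1.8912, fail to reject H₀

Derivation:
Pooled variance: s²_p = [21×7² + 19×10²]/(40) = 73.2250
s_p = 8.5572
SE = s_p×√(1/n₁ + 1/n₂) = 8.5572×√(1/22 + 1/20) = 2.6438
t = (x̄₁ - x̄₂)/SE = (41 - 36)/2.6438 = 1.8912
df = 40, t-critical = ±2.704
Decision: fail to reject H₀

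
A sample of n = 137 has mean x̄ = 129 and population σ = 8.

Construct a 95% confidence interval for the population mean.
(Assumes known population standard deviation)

Confidence level: 95%, α = 0.05
z_0.025 = 1.960
SE = σ/√n = 8/√137 = 0.6835
Margin of error = 1.960 × 0.6835 = 1.3397
CI: x̄ ± margin = 129 ± 1.3397
CI: (127.6603, 130.3397)

Answer: (127.6603, 130.3397)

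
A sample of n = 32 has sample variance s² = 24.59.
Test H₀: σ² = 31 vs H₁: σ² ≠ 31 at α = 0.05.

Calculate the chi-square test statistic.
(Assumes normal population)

df = n - 1 = 31
χ² = (n-1)s²/σ₀² = 31×24.59/31 = 24.5900
Critical values: χ²_{0.975,31} = 17.539, χ²_{0.025,31} = 48.232
Rejection region: χ² < 17.539 or χ² > 48.232
Decision: fail to reject H₀

Answer: χ² = 24.5900, fail to reject H₀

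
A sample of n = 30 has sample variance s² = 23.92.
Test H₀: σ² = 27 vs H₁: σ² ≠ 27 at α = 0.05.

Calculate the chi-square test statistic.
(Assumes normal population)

Answer: χ² = 25.6919, fail to reject H₀

Derivation:
df = n - 1 = 29
χ² = (n-1)s²/σ₀² = 29×23.92/27 = 25.6919
Critical values: χ²_{0.975,29} = 16.047, χ²_{0.025,29} = 45.722
Rejection region: χ² < 16.047 or χ² > 45.722
Decision: fail to reject H₀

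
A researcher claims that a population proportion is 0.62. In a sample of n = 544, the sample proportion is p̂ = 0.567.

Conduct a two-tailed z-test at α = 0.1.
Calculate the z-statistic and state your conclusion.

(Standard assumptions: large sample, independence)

H₀: p = 0.62, H₁: p ≠ 0.62
Standard error: SE = √(p₀(1-p₀)/n) = √(0.62×0.38/544) = 0.020811
z-statistic: z = (p̂ - p₀)/SE = (0.567 - 0.62)/0.020811 = -2.5467
Critical value: z_0.05 = ±1.645
p-value = 0.0109
Decision: reject H₀ at α = 0.1

Answer: z = -2.5467, reject H₀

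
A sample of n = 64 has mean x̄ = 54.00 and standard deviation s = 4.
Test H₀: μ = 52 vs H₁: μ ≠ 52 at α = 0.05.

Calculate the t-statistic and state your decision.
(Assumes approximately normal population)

df = n - 1 = 63
SE = s/√n = 4/√64 = 0.5000
t = (x̄ - μ₀)/SE = (54.00 - 52)/0.5000 = 4.0000
Critical value: t_{0.025,63} = ±1.998
p-value ≈ 0.0002
Decision: reject H₀

Answer: t = 4.0000, reject H₀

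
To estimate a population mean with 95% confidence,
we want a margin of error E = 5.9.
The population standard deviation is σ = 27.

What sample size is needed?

Answer: n = 81

Derivation:
z_0.025 = 1.960
n = (z×σ/E)² = (1.960×27/5.9)²
n = 80.4518
Round up: n = 81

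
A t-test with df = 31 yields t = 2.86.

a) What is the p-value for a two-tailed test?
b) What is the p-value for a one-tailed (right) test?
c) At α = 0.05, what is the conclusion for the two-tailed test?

Answer: a) 0.0075, b) 0.0038, c) reject H₀

Derivation:
Using t-distribution with df = 31:
a) Two-tailed: p = 2×P(T > 2.86) = 0.0075
b) One-tailed: p = P(T > 2.86) = 0.0038
c) 0.0075 < 0.05, reject H₀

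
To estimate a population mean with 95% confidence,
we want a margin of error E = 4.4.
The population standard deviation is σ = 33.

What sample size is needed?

Answer: n = 217

Derivation:
z_0.025 = 1.960
n = (z×σ/E)² = (1.960×33/4.4)²
n = 216.0900
Round up: n = 217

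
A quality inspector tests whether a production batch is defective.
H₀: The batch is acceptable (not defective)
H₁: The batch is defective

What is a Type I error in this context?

Answer: Rejecting an acceptable batch

Derivation:
Type I error: rejecting H₀ when it is actually true (false positive).
Type II error: failing to reject H₀ when H₁ is actually true (false negative).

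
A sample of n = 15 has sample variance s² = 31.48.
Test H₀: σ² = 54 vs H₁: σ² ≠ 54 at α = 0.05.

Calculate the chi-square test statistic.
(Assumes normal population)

df = n - 1 = 14
χ² = (n-1)s²/σ₀² = 14×31.48/54 = 8.1615
Critical values: χ²_{0.975,14} = 5.629, χ²_{0.025,14} = 26.119
Rejection region: χ² < 5.629 or χ² > 26.119
Decision: fail to reject H₀

Answer: χ² = 8.1615, fail to reject H₀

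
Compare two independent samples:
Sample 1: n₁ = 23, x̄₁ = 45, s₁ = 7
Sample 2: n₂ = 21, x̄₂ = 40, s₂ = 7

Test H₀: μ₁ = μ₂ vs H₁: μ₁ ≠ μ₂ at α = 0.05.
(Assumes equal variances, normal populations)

Pooled variance: s²_p = [22×7² + 20×7²]/(42) = 49.0000
s_p = 7.0000
SE = s_p×√(1/n₁ + 1/n₂) = 7.0000×√(1/23 + 1/21) = 2.1128
t = (x̄₁ - x̄₂)/SE = (45 - 40)/2.1128 = 2.3665
df = 42, t-critical = ±2.018
Decision: reject H₀

Answer: t = 2.3665, reject H₀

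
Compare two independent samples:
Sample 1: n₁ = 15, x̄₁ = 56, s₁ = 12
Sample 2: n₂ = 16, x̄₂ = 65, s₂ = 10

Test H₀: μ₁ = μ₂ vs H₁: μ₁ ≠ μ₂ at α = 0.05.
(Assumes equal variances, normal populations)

Pooled variance: s²_p = [14×12² + 15×10²]/(29) = 121.2414
s_p = 11.0110
SE = s_p×√(1/n₁ + 1/n₂) = 11.0110×√(1/15 + 1/16) = 3.9573
t = (x̄₁ - x̄₂)/SE = (56 - 65)/3.9573 = -2.2743
df = 29, t-critical = ±2.045
Decision: reject H₀

Answer: t = -2.2743, reject H₀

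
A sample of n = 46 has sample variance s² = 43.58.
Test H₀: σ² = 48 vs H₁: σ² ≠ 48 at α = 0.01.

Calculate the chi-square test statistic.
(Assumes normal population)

df = n - 1 = 45
χ² = (n-1)s²/σ₀² = 45×43.58/48 = 40.8562
Critical values: χ²_{0.995,45} = 24.311, χ²_{0.005,45} = 73.166
Rejection region: χ² < 24.311 or χ² > 73.166
Decision: fail to reject H₀

Answer: χ² = 40.8562, fail to reject H₀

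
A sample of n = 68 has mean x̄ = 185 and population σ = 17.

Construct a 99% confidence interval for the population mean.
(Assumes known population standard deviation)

Answer: (179.6893, 190.3107)

Derivation:
Confidence level: 99%, α = 0.01
z_0.005 = 2.576
SE = σ/√n = 17/√68 = 2.0616
Margin of error = 2.576 × 2.0616 = 5.3107
CI: x̄ ± margin = 185 ± 5.3107
CI: (179.6893, 190.3107)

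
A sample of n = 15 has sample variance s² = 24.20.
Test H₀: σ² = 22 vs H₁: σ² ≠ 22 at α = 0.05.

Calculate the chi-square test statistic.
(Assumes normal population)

df = n - 1 = 14
χ² = (n-1)s²/σ₀² = 14×24.20/22 = 15.4000
Critical values: χ²_{0.975,14} = 5.629, χ²_{0.025,14} = 26.119
Rejection region: χ² < 5.629 or χ² > 26.119
Decision: fail to reject H₀

Answer: χ² = 15.4000, fail to reject H₀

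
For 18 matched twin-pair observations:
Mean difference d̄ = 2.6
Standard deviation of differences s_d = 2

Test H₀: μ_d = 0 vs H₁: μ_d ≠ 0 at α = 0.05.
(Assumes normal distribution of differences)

df = n - 1 = 17
SE = s_d/√n = 2/√18 = 0.4714
t = d̄/SE = 2.6/0.4714 = 5.5155
Critical value: t_{0.025,17} = ±2.110
p-value < 0.0001
Decision: reject H₀

Answer: t = 5.5155, reject H₀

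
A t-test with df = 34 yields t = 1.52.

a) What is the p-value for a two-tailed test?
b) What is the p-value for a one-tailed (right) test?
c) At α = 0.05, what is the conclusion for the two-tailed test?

Answer: a) 0.1378, b) 0.0689, c) fail to reject H₀

Derivation:
Using t-distribution with df = 34:
a) Two-tailed: p = 2×P(T > 1.52) = 0.1378
b) One-tailed: p = P(T > 1.52) = 0.0689
c) 0.1378 ≥ 0.05, fail to reject H₀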